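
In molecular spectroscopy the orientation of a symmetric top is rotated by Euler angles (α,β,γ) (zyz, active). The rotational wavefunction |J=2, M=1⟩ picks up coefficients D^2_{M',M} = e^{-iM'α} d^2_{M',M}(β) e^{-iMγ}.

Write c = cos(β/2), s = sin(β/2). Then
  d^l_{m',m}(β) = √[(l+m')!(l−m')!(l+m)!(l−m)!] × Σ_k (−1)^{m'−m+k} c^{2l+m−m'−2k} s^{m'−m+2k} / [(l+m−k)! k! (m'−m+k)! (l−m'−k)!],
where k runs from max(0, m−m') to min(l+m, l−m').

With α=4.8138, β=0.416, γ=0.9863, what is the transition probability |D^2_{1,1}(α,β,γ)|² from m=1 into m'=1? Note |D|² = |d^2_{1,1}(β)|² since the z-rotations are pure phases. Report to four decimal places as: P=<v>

P=0.6305

Split into d^2_{1,1}(β=0.416) × two z-phases.
With c≡cos(β/2)=0.978446 and s≡sin(β/2)=0.206503, N=[6·1·6·1]^{1/2}=6.000000
k∈{0,1} keeps every argument non-negative
  k=0: (−1)^0·6.0000/(6)·0.9784^4·0.2065^0 = +0.916531
  k=1: (−1)^1·6.0000/(2)·0.9784^2·0.2065^2 = -0.122476
d^2_{1,1}(0.416) = +0.916531 -0.122476 = +0.794056
|D^2_{1,1}|² = |d^2_{1,1}(β)|² = (+0.794056)² = 0.630524 (the z-rotation phases have unit modulus)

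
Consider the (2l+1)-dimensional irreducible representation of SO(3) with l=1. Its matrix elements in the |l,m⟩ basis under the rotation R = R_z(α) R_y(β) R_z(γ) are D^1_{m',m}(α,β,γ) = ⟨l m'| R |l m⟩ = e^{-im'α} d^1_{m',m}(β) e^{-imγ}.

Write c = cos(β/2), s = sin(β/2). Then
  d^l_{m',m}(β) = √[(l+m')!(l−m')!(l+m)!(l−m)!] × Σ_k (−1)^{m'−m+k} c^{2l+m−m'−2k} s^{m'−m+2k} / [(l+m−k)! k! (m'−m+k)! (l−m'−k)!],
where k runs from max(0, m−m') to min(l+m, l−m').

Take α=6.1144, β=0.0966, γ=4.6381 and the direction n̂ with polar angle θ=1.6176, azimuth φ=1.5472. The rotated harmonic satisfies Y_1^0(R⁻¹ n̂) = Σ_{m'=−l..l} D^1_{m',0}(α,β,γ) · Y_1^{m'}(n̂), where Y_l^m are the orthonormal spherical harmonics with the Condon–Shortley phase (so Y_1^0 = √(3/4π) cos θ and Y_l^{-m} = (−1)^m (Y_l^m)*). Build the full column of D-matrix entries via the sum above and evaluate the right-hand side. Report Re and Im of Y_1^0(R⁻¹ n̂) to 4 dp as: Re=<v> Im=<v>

Need the full column D^1_{m',0} for m'=−1..1 at α=6.1144, β=0.0966, γ=4.6381.
cos(β/2)=0.998834, sin(β/2)=0.048281
d^1_{-1,0}: single k=1 term ⇒ +0.068200;  D = +0.067231-0.011457i
d^1_{0,0}: k∈[0..1] ⇒ +0.997669 -0.002331 = +0.995338;  D = +0.995338+0.000000i
d^1_{1,0}: single k=0 term ⇒ -0.068200;  D = -0.067231-0.011457i
Y_1^{m'}(θ=1.6176,φ=1.5472) and Σ D·Y over m':
  (+0.0672-0.0115i)·(+0.0081-0.3450i)  (+0.9953+0.0000i)·(-0.0229+0.0000i)  (-0.0672-0.0115i)·(-0.0081-0.3450i)
Y_1^0(R⁻¹ n̂) = -0.029564+0.000000i

Re=-0.0296 Im=0.0000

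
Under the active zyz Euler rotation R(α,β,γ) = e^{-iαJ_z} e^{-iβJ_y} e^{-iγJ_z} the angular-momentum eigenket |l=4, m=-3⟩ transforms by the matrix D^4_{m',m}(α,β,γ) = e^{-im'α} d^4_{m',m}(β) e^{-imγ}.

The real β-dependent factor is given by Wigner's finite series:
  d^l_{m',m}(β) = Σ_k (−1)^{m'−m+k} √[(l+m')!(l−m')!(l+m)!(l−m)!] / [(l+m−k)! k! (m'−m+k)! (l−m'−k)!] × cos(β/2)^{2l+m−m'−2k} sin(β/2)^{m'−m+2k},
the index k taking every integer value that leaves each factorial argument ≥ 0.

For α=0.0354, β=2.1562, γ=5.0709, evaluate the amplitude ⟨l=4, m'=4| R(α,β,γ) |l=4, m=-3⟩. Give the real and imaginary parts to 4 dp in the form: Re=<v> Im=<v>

First d^4_{4,-3}(β=2.1562), then the phase factors e^{-i(4)α} and e^{-i(-3)γ}:
c=cos(2.1562/2)=0.473003, s=sin(2.1562/2)=0.881061; N=√[40320·1·1·5040]=14255.272709
k∈{0} keeps every argument non-negative
  k=0: (−1)^7·14255.2727/(5040)·0.4730^1·0.8811^7 = -0.551379
d^4_{4,-3}(2.1562) = -0.551379
Attach z-rotation phases: D = e^{-i(4)(0.0354)}·(-0.551379)·e^{-i(-3)(5.0709)} = +0.443289-0.327892i

Re=0.4433 Im=-0.3279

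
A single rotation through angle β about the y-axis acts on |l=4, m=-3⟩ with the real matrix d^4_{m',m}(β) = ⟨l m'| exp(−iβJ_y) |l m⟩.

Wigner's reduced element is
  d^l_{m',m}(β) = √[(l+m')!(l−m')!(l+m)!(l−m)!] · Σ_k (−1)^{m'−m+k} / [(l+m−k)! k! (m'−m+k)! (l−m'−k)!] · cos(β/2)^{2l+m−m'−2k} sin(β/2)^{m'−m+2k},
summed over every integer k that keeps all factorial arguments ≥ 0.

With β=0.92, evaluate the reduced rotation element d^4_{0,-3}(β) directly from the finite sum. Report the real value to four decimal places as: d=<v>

d=-0.4512

d^4_{0,-3}(β=0.92) via Wigner's sum:
c=cos(0.92/2)=0.896052, s=sin(0.92/2)=0.443948; N=√[24·24·1·5040]=1703.830978
k: max(0,(-3)−(0))=0 … min(4+(-3),4−(0))=1
  k=0: (−1)^3·1703.8310/(144)·0.8961^5·0.4439^3 = -0.598037
  k=1: (−1)^4·1703.8310/(144)·0.8961^3·0.4439^5 = +0.146800
d^4_{0,-3}(0.92) = -0.598037 +0.146800 = -0.451237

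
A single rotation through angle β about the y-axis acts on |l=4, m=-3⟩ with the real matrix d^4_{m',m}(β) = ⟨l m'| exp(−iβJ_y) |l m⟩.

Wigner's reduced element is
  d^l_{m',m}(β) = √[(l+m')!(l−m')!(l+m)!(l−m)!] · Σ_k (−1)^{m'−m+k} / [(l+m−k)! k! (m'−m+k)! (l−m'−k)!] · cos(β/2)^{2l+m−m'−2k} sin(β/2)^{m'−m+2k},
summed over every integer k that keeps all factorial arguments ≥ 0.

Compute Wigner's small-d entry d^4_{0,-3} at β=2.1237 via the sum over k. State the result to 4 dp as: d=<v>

d=0.4787

d^4_{0,-3}(β=2.1237) via Wigner's sum:
Half-angle: c=0.487257, s=0.873258. N=√(24·24·1·5040)=1703.830978
The bounds max(0,m−m')=0 and min(l+m,l−m')=1 give 2 terms
  k=0: (−1)^3·1703.8310/(144)·0.4873^5·0.8733^3 = -0.216414
  k=1: (−1)^4·1703.8310/(144)·0.4873^3·0.8733^5 = +0.695109
d^4_{0,-3}(2.1237) = -0.216414 +0.695109 = +0.478696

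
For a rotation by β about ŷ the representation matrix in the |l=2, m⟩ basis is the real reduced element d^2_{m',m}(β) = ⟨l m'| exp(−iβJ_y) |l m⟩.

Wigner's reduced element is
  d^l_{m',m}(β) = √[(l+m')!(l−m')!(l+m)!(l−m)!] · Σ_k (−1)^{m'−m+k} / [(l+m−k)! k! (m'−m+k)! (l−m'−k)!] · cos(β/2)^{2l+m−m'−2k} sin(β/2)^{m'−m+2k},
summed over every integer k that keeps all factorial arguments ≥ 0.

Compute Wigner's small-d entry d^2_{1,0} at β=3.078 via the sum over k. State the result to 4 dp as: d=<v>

d=0.0777

d^2_{1,0}(β=3.078) via Wigner's sum:
With c≡cos(β/2)=0.031791 and s≡sin(β/2)=0.999495, N=[6·1·2·2]^{1/2}=4.898979
k: max(0,(0)−(1))=0 … min(2+(0),2−(1))=1
  k=0: (−1)^1·4.8990/(2)·0.0318^3·0.9995^1 = -0.000079
  k=1: (−1)^2·4.8990/(2)·0.0318^1·0.9995^3 = +0.077754
d^2_{1,0}(3.078) = -0.000079 +0.077754 = +0.077675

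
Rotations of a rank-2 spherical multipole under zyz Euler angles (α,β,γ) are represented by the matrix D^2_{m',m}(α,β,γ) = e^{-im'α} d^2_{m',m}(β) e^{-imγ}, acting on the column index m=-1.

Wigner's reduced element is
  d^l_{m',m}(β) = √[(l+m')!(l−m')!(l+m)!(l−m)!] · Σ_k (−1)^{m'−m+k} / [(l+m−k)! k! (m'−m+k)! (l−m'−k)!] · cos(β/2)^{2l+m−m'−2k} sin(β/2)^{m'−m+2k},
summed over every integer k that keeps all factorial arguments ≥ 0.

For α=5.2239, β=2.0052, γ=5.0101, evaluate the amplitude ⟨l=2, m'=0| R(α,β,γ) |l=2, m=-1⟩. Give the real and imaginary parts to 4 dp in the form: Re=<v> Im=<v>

First d^2_{0,-1}(β=2.0052), then the phase factors e^{-i(0)α} and e^{-i(-1)γ}:
With c≡cos(β/2)=0.538113 and s≡sin(β/2)=0.842873, N=[2·2·1·6]^{1/2}=4.898979
k∈{0,1} keeps every argument non-negative
  k=0: (−1)^1·4.8990/(2)·0.5381^3·0.8429^1 = -0.321705
  k=1: (−1)^2·4.8990/(2)·0.5381^1·0.8429^3 = +0.789287
d^2_{0,-1}(2.0052) = -0.321705 +0.789287 = +0.467583
D = (+1.000000+0.000000i)·(+0.467583)·(+0.293333-0.956010i) = +0.137157-0.447014i

Re=0.1372 Im=-0.4470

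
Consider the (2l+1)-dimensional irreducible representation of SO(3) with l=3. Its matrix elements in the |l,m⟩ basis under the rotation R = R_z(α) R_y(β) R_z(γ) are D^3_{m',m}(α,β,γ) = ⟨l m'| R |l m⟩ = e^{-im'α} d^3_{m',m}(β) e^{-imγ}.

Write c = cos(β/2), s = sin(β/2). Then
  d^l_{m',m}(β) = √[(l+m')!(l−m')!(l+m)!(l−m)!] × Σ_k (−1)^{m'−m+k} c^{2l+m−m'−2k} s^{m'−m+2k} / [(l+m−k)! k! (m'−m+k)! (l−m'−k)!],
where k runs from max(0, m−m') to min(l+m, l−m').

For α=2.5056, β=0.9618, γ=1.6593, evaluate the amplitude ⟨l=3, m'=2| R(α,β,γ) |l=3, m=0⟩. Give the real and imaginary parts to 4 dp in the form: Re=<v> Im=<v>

D^3_{2,0}(2.5056,0.9618,1.6593) = e^{-i·2·2.5056}·d^3_{2,0}(0.9618)·e^{-i·0·1.6593}. Compute d first:
With c≡cos(β/2)=0.886579 and s≡sin(β/2)=0.462577, N=[120·1·6·6]^{1/2}=65.726707
k: max(0,(0)−(2))=0 … min(3+(0),3−(2))=1
  k=0: (−1)^2·65.7267/(12)·0.8866^4·0.4626^2 = +0.724101
  k=1: (−1)^3·65.7267/(12)·0.8866^2·0.4626^4 = -0.197121
d^3_{2,0}(0.9618) = +0.724101 -0.197121 = +0.526980
Attach z-rotation phases: D = e^{-i(2)(2.5056)}·(+0.526980)·e^{-i(0)(1.6593)} = +0.155134+0.503628i

Re=0.1551 Im=0.5036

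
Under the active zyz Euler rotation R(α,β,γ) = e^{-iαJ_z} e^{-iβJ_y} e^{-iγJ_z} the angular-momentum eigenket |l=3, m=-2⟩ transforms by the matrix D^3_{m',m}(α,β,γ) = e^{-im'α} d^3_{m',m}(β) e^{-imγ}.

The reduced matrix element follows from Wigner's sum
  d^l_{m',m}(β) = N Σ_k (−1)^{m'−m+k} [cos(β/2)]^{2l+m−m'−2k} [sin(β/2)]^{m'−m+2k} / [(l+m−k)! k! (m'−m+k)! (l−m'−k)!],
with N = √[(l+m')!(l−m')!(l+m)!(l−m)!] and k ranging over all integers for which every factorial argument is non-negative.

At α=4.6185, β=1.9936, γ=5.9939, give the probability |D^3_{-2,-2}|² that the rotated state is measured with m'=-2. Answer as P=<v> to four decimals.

Split into d^3_{-2,-2}(β=1.9936) × two z-phases.
c=cos(1.9936/2)=0.542992, s=sin(1.9936/2)=0.839738; N=√[1·120·1·120]=120.000000
k∈{0,1} keeps every argument non-negative
  k=0: (−1)^0·120.0000/(120)·0.5430^6·0.8397^0 = +0.025631
  k=1: (−1)^1·120.0000/(24)·0.5430^4·0.8397^2 = -0.306501
d^3_{-2,-2}(1.9936) = +0.025631 -0.306501 = -0.280870
|D^3_{-2,-2}|² = |d^3_{-2,-2}(β)|² = (-0.280870)² = 0.078888 (the z-rotation phases have unit modulus)

P=0.0789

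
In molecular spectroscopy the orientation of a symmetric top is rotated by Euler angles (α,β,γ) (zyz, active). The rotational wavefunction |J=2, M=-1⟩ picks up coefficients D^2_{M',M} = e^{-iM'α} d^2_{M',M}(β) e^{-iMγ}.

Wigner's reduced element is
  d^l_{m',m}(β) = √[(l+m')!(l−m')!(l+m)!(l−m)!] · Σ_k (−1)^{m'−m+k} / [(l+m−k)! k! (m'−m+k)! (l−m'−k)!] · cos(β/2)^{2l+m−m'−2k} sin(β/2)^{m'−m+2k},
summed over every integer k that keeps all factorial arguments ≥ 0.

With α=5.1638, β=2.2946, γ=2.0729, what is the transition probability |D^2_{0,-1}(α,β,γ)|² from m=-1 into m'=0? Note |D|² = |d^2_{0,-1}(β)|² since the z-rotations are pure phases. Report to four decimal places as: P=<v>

Split into d^2_{0,-1}(β=2.2946) × two z-phases.
c=cos(2.2946/2)=0.410950, s=sin(2.2946/2)=0.911658; N=√[2·2·1·6]=4.898979
k: max(0,(-1)−(0))=0 … min(2+(-1),2−(0))=1
  k=0: (−1)^1·4.8990/(2)·0.4110^3·0.9117^1 = -0.154980
  k=1: (−1)^2·4.8990/(2)·0.4110^1·0.9117^3 = +0.762712
d^2_{0,-1}(2.2946) = -0.154980 +0.762712 = +0.607732
|D^2_{0,-1}|² = |d^2_{0,-1}(β)|² = (+0.607732)² = 0.369338 (the z-rotation phases have unit modulus)

P=0.3693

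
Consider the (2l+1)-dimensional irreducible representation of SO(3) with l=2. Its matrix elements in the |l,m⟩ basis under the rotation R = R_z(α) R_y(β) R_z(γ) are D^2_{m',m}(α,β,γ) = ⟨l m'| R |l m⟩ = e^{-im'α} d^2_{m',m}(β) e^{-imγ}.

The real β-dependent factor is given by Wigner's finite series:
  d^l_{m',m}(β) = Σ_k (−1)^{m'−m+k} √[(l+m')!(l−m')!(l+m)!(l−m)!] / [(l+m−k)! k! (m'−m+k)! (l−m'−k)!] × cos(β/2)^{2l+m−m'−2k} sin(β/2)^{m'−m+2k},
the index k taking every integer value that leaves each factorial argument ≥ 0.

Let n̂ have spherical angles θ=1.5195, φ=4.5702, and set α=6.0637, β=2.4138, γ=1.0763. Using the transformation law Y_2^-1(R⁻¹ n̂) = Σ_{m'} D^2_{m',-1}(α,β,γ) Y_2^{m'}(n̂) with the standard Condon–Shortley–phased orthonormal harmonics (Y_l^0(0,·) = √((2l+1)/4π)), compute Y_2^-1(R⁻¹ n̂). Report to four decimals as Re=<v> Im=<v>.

Re=-0.0093 Im=0.0039

Need the full column D^2_{m',-1} for m'=−2..2 at α=6.0637, β=2.4138, γ=1.0763.
cos(β/2)=0.355918, sin(β/2)=0.934517
d^2_{-2,-1}: single k=1 term ⇒ +0.084269;  D = +0.067726+0.050144i
d^2_{-1,-1}: k∈[0..1] ⇒ +0.016047 -0.331891 = -0.315844;  D = -0.206830-0.238703i
d^2_{0,-1}: k∈[0..1] ⇒ -0.103208 +0.711521 = +0.608313;  D = +0.288698+0.535442i
d^2_{1,-1}: k∈[0..1] ⇒ +0.331891 -0.762692 = -0.430800;  D = -0.116987-0.414612i
d^2_{2,-1}: single k=0 term ⇒ -0.580954;  D = -0.032241-0.580059i
Y_2^{m'}(θ=1.5195,φ=4.5702) and Σ D·Y over m':
  (+0.0677+0.0501i)·(-0.3698-0.1081i)  (-0.2068-0.2387i)·(-0.0056+0.0392i)  (+0.2887+0.5354i)·(-0.3129+0.0000i)  (-0.1170-0.4146i)·(+0.0056+0.0392i)  (-0.0322-0.5801i)·(-0.3698+0.1081i)
Y_2^-1(R⁻¹ n̂) = -0.009251+0.003941i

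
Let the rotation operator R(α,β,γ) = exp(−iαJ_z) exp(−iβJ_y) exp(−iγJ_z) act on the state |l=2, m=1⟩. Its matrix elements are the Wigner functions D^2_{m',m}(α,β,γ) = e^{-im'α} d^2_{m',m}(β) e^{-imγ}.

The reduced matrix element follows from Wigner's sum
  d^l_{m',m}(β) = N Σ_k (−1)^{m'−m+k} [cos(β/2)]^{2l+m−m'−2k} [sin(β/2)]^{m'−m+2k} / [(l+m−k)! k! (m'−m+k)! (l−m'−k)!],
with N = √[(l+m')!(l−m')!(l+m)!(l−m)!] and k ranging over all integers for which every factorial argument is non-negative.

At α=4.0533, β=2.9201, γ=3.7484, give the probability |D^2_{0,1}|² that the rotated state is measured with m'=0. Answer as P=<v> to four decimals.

Split into d^2_{0,1}(β=2.9201) × two z-phases.
With c≡cos(β/2)=0.110520 and s≡sin(β/2)=0.993874, N=[2·2·6·1]^{1/2}=4.898979
k: max(0,(1)−(0))=1 … min(2+(1),2−(0))=2
  k=1: (−1)^0·4.8990/(2)·0.1105^3·0.9939^1 = +0.003286
  k=2: (−1)^1·4.8990/(2)·0.1105^1·0.9939^3 = -0.265773
d^2_{0,1}(2.9201) = +0.003286 -0.265773 = -0.262486
|D^2_{0,1}|² = |d^2_{0,1}(β)|² = (-0.262486)² = 0.068899 (the z-rotation phases have unit modulus)

P=0.0689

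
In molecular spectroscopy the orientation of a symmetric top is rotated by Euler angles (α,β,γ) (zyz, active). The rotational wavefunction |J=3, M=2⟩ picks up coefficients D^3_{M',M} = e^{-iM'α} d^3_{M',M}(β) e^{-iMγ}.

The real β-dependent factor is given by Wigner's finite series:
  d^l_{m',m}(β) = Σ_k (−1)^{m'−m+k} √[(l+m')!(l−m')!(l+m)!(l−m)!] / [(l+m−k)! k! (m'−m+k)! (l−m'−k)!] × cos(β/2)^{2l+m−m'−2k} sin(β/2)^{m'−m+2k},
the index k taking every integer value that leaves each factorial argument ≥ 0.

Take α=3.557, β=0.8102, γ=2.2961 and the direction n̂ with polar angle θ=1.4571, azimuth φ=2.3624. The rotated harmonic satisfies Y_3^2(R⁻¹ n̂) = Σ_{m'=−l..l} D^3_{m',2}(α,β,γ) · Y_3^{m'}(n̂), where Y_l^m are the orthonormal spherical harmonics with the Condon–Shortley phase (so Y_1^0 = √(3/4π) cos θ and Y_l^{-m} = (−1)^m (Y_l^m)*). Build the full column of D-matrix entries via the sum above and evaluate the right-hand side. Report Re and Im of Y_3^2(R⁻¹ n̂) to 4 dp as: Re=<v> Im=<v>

Need the full column D^3_{m',2} for m'=−3..3 at α=3.557, β=0.8102, γ=2.2961.
cos(β/2)=0.919063, sin(β/2)=0.394111
d^3_{-3,2}: single k=5 term ⇒ +0.021405;  D = +0.020959-0.004344i
d^3_{-2,2}: k∈[4..5] ⇒ +0.101890 -0.003747 = +0.098143;  D = -0.079888+0.057008i
d^3_{-1,2}: k∈[3..4] ⇒ +0.300553 -0.027634 = +0.272919;  D = +0.139285-0.234701i
d^3_{0,2}: k∈[2..3] ⇒ +0.606985 -0.111615 = +0.495370;  D = -0.059395+0.491796i
d^3_{1,2}: k∈[1..2] ⇒ +0.817231 -0.300553 = +0.516678;  D = -0.150327-0.494326i
d^3_{2,2}: k∈[0..1] ⇒ +0.602659 -0.554099 = +0.048560;  D = +0.031676+0.036806i
d^3_{3,2}: single k=0 term ⇒ -0.633024;  D = +0.571439+0.272355i
Y_3^{m'}(θ=1.4571,φ=2.3624) and Σ D·Y over m':
  (+0.0210-0.0043i)·(+0.2839-0.2947i)  (-0.0799+0.0570i)·(+0.0014+0.1144i)  (+0.1393-0.2347i)·(+0.2137+0.2111i)  (-0.0594+0.4918i)·(-0.1243+0.0000i)  (-0.1503-0.4943i)·(-0.2137+0.2111i)  (+0.0317+0.0368i)·(+0.0014-0.1144i)  (+0.5714+0.2724i)·(-0.2839-0.2947i)
Y_3^2(R⁻¹ n̂) = +0.143505-0.273720i

Re=0.1435 Im=-0.2737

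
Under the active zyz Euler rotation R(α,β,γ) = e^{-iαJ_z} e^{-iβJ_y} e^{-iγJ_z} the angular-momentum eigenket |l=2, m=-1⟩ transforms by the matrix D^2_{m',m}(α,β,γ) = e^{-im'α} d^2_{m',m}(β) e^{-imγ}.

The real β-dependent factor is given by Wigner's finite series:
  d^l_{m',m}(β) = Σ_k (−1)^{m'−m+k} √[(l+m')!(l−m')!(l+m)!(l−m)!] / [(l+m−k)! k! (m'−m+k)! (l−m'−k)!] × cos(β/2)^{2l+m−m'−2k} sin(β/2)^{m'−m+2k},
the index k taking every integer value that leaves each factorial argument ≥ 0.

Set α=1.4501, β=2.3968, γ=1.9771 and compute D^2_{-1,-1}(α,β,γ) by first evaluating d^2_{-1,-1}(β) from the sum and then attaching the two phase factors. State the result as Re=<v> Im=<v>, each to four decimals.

D^2_{-1,-1}(1.4501,2.3968,1.9771) = e^{-i·-1·1.4501}·d^2_{-1,-1}(2.3968)·e^{-i·-1·1.9771}. Compute d first:
With c≡cos(β/2)=0.363849 and s≡sin(β/2)=0.931458, N=[1·6·1·6]^{1/2}=6.000000
k∈{0,1} keeps every argument non-negative
  k=0: (−1)^0·6.0000/(6)·0.3638^4·0.9315^0 = +0.017526
  k=1: (−1)^1·6.0000/(2)·0.3638^2·0.9315^2 = -0.344579
d^2_{-1,-1}(2.3968) = +0.017526 -0.344579 = -0.327053
Phases: e^{-i·(-1)·1.4501}=+0.120403+0.992725i, e^{-i·(-1)·1.9771}=-0.395217+0.918588i ⇒ D=+0.313805+0.092144i

Re=0.3138 Im=0.0921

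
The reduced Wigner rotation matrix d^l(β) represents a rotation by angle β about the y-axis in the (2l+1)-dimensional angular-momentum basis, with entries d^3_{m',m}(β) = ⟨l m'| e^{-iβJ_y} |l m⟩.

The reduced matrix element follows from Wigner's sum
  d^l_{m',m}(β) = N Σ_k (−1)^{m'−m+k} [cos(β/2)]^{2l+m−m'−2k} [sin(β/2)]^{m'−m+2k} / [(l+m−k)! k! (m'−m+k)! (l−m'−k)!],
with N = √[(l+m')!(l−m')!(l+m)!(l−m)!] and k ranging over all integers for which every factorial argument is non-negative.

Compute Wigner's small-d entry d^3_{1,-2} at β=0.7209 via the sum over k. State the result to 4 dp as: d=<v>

d^3_{1,-2}(β=0.7209) via Wigner's sum:
Half-angle: c=0.935738, s=0.352695. N=√(24·2·1·120)=75.894664
k: max(0,(-2)−(1))=0 … min(3+(-2),3−(1))=1
  k=0: (−1)^3·75.8947/(12)·0.9357^3·0.3527^3 = -0.227349
  k=1: (−1)^4·75.8947/(24)·0.9357^1·0.3527^5 = +0.016149
d^3_{1,-2}(0.7209) = -0.227349 +0.016149 = -0.211199

d=-0.2112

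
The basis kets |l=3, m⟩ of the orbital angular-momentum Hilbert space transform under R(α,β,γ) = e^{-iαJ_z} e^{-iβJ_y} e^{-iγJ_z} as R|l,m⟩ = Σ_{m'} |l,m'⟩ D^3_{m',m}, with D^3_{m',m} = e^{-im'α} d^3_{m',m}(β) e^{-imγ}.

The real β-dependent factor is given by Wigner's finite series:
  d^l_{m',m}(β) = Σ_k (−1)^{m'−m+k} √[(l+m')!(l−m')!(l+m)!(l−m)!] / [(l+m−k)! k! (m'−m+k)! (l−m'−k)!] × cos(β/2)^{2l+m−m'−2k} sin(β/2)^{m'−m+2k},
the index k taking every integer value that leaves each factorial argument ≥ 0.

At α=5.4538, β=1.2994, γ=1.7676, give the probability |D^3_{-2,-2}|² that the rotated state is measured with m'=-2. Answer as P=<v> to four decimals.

P=0.2311

Split into d^3_{-2,-2}(β=1.2994) × two z-phases.
With c≡cos(β/2)=0.796265 and s≡sin(β/2)=0.604948, N=[1·120·1·120]^{1/2}=120.000000
The bounds max(0,m−m')=0 and min(l+m,l−m')=1 give 2 terms
  k=0: (−1)^0·120.0000/(120)·0.7963^6·0.6049^0 = +0.254886
  k=1: (−1)^1·120.0000/(24)·0.7963^4·0.6049^2 = -0.735591
d^3_{-2,-2}(1.2994) = +0.254886 -0.735591 = -0.480705
|D^3_{-2,-2}|² = |d^3_{-2,-2}(β)|² = (-0.480705)² = 0.231077 (the z-rotation phases have unit modulus)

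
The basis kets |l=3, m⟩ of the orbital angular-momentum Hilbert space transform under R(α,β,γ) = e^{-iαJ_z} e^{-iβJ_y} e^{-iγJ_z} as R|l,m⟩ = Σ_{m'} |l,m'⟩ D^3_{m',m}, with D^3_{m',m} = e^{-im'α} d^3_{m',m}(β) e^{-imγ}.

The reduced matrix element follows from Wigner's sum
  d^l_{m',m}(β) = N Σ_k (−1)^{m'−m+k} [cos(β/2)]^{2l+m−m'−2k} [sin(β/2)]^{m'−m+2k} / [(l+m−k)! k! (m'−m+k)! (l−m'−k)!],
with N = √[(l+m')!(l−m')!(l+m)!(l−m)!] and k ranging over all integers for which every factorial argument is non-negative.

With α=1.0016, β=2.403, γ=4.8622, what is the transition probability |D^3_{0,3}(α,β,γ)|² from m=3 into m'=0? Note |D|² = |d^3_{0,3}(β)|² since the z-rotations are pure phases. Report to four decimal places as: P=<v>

P=0.0291

D^3_{0,3}(1.0016,2.403,4.8622) = e^{-i·0·1.0016}·d^3_{0,3}(2.403)·e^{-i·3·4.8622}. Compute d first:
With c≡cos(β/2)=0.360959 and s≡sin(β/2)=0.932582, N=[6·6·720·1]^{1/2}=160.996894
The bounds max(0,m−m')=3 and min(l+m,l−m')=3 give 1 term
  k=3: (−1)^0·160.9969/(36)·0.3610^3·0.9326^3 = +0.170589
d^3_{0,3}(2.403) = +0.170589
|D^3_{0,3}|² = |d^3_{0,3}(β)|² = (+0.170589)² = 0.029100 (the z-rotation phases have unit modulus)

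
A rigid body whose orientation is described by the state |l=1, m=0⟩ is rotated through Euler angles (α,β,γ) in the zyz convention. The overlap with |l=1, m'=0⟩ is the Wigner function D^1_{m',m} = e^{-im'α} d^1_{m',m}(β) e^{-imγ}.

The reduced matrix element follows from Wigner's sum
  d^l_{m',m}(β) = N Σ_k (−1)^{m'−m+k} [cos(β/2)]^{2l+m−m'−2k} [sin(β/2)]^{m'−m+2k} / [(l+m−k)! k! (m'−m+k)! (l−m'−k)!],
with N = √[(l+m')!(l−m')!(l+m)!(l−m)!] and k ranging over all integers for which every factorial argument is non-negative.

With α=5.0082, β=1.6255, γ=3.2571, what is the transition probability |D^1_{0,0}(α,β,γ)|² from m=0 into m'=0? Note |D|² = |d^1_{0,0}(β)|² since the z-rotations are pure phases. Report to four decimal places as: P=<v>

P=0.0030

D^1_{0,0}(5.0082,1.6255,3.2571) = e^{-i·0·5.0082}·d^1_{0,0}(1.6255)·e^{-i·0·3.2571}. Compute d first:
With c≡cos(β/2)=0.687504 and s≡sin(β/2)=0.726181, N=[1·1·1·1]^{1/2}=1.000000
Admissible k: 0..1 (factorial args all ≥0)
  k=0: (−1)^0·1.0000/(1)·0.6875^2·0.7262^0 = +0.472662
  k=1: (−1)^1·1.0000/(1)·0.6875^0·0.7262^2 = -0.527338
d^1_{0,0}(1.6255) = +0.472662 -0.527338 = -0.054676
|D^1_{0,0}|² = |d^1_{0,0}(β)|² = (-0.054676)² = 0.002990 (the z-rotation phases have unit modulus)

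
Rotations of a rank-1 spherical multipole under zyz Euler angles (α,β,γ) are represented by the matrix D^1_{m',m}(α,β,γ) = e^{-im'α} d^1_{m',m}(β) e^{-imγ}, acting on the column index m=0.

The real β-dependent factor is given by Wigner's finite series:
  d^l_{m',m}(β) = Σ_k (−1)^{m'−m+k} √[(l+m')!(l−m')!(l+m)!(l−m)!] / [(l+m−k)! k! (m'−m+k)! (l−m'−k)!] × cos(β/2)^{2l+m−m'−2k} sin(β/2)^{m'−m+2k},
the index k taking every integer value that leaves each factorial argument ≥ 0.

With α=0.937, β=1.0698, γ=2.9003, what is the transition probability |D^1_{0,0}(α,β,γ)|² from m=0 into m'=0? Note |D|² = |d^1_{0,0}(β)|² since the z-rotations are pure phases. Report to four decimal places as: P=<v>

P=0.2307

D^1_{0,0}(0.937,1.0698,2.9003) = e^{-i·0·0.937}·d^1_{0,0}(1.0698)·e^{-i·0·2.9003}. Compute d first:
c=cos(1.0698/2)=0.860320, s=sin(1.0698/2)=0.509755; N=√[1·1·1·1]=1.000000
The bounds max(0,m−m')=0 and min(l+m,l−m')=1 give 2 terms
  k=0: (−1)^0·1.0000/(1)·0.8603^2·0.5098^0 = +0.740150
  k=1: (−1)^1·1.0000/(1)·0.8603^0·0.5098^2 = -0.259850
d^1_{0,0}(1.0698) = +0.740150 -0.259850 = +0.480300
|D^1_{0,0}|² = |d^1_{0,0}(β)|² = (+0.480300)² = 0.230688 (the z-rotation phases have unit modulus)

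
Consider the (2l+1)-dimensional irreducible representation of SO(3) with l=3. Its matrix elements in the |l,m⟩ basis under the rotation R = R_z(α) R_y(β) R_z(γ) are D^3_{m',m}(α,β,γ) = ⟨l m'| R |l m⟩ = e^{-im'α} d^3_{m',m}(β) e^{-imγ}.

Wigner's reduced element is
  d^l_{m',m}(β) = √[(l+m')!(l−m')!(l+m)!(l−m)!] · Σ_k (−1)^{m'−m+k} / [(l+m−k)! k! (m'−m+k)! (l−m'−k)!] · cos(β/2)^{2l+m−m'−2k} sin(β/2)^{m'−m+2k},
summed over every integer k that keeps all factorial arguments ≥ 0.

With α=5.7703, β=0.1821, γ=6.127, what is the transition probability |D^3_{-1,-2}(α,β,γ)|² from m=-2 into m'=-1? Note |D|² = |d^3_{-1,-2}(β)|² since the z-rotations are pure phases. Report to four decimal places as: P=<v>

P=0.0767

Split into d^3_{-1,-2}(β=0.1821) × two z-phases.
With c≡cos(β/2)=0.995858 and s≡sin(β/2)=0.090924, N=[2·24·1·120]^{1/2}=75.894664
Admissible k: 0..1 (factorial args all ≥0)
  k=0: (−1)^1·75.8947/(24)·0.9959^5·0.0909^1 = -0.281622
  k=1: (−1)^2·75.8947/(12)·0.9959^3·0.0909^3 = +0.004695
d^3_{-1,-2}(0.1821) = -0.281622 +0.004695 = -0.276927
|D^3_{-1,-2}|² = |d^3_{-1,-2}(β)|² = (-0.276927)² = 0.076688 (the z-rotation phases have unit modulus)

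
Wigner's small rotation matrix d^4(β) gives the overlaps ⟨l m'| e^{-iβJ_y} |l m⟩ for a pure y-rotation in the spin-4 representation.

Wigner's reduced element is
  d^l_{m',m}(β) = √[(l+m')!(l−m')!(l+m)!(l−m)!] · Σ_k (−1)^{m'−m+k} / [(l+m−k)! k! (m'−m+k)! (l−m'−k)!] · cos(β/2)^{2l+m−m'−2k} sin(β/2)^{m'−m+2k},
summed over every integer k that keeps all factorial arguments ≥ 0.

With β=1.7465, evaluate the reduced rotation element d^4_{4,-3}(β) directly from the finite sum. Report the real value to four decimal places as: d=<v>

d=-0.2822

d^4_{4,-3}(β=1.7465) via Wigner's sum:
c=cos(1.7465/2)=0.642339, s=sin(1.7465/2)=0.766421; N=√[40320·1·1·5040]=14255.272709
The bounds max(0,m−m')=0 and min(l+m,l−m')=0 give 1 term
  k=0: (−1)^7·14255.2727/(5040)·0.6423^1·0.7664^7 = -0.282215
d^4_{4,-3}(1.7465) = -0.282215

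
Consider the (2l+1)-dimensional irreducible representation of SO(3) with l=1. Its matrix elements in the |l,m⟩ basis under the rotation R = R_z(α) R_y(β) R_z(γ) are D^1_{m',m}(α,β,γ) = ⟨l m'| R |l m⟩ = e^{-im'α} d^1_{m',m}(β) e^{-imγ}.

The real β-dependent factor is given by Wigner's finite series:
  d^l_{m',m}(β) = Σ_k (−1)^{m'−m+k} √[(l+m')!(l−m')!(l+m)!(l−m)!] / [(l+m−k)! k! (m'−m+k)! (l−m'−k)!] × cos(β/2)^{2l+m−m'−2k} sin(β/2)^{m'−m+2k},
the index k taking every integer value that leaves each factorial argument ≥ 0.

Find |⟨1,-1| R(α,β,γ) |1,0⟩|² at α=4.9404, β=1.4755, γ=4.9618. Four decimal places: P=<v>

P=0.4955

D^1_{-1,0}(4.9404,1.4755,4.9618) = e^{-i·-1·4.9404}·d^1_{-1,0}(1.4755)·e^{-i·0·4.9618}. Compute d first:
c=cos(1.4755/2)=0.739984, s=sin(1.4755/2)=0.672625; N=√[1·2·1·1]=1.414214
k: max(0,(0)−(-1))=1 … min(1+(0),1−(-1))=1
  k=1: (−1)^0·1.4142/(1)·0.7400^1·0.6726^1 = +0.703898
d^1_{-1,0}(1.4755) = +0.703898
|D^1_{-1,0}|² = |d^1_{-1,0}(β)|² = (+0.703898)² = 0.495473 (the z-rotation phases have unit modulus)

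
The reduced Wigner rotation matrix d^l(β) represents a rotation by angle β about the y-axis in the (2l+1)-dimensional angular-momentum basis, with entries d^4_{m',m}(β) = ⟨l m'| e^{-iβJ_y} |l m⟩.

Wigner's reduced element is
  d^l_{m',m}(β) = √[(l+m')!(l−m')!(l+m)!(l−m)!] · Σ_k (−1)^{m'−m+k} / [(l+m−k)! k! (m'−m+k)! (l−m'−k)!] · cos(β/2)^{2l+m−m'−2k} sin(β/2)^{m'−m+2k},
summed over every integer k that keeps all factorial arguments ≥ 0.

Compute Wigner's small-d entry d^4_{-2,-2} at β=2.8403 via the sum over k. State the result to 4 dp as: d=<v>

d^4_{-2,-2}(β=2.8403) via Wigner's sum:
With c≡cos(β/2)=0.150077 and s≡sin(β/2)=0.988674, N=[2·720·2·720]^{1/2}=1440.000000
Admissible k: 0..2 (factorial args all ≥0)
  k=0: (−1)^0·1440.0000/(1440)·0.1501^8·0.9887^0 = +0.000000
  k=1: (−1)^1·1440.0000/(120)·0.1501^6·0.9887^2 = -0.000134
  k=2: (−1)^2·1440.0000/(96)·0.1501^4·0.9887^4 = +0.007270
d^4_{-2,-2}(2.8403) = +0.000000 -0.000134 +0.007270 = +0.007137

d=0.0071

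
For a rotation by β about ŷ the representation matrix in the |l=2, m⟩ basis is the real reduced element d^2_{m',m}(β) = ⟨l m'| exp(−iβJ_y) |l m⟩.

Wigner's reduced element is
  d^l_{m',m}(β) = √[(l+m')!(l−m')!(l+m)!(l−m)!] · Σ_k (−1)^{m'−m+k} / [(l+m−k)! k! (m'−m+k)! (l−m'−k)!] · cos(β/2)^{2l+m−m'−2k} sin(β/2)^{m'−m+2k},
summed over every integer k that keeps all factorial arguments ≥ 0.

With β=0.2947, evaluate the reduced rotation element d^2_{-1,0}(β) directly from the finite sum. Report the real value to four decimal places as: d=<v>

d=0.3404

d^2_{-1,0}(β=0.2947) via Wigner's sum:
Half-angle: c=0.989164, s=0.146817. N=√(1·6·2·2)=4.898979
The bounds max(0,m−m')=1 and min(l+m,l−m')=2 give 2 terms
  k=1: (−1)^0·4.8990/(2)·0.9892^3·0.1468^1 = +0.348063
  k=2: (−1)^1·4.8990/(2)·0.9892^1·0.1468^3 = -0.007668
d^2_{-1,0}(0.2947) = +0.348063 -0.007668 = +0.340395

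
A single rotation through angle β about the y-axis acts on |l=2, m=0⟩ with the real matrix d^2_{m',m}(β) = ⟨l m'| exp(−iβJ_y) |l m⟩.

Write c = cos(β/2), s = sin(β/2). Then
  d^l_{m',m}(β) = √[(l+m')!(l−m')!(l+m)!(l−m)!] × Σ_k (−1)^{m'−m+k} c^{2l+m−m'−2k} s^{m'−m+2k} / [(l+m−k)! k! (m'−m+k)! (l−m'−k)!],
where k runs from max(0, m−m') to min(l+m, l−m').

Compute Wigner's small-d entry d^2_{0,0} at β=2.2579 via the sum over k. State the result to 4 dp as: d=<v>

d^2_{0,0}(β=2.2579) via Wigner's sum:
Half-angle: c=0.427609, s=0.903964. N=√(2·2·2·2)=4.000000
k: max(0,(0)−(0))=0 … min(2+(0),2−(0))=2
  k=0: (−1)^0·4.0000/(4)·0.4276^4·0.9040^0 = +0.033434
  k=1: (−1)^1·4.0000/(1)·0.4276^2·0.9040^2 = -0.597663
  k=2: (−1)^2·4.0000/(4)·0.4276^0·0.9040^4 = +0.667735
d^2_{0,0}(2.2579) = +0.033434 -0.597663 +0.667735 = +0.103506

d=0.1035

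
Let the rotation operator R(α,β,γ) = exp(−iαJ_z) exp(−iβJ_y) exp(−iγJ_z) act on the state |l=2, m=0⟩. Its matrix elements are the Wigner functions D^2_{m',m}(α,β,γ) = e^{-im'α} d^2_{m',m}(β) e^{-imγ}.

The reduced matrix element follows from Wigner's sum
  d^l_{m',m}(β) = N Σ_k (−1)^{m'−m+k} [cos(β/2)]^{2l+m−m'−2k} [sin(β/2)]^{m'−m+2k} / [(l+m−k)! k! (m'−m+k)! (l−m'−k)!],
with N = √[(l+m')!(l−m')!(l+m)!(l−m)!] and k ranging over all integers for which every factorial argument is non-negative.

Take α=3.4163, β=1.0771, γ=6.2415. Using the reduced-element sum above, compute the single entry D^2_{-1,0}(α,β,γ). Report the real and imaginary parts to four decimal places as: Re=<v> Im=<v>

Re=-0.4919 Im=-0.1386

D^2_{-1,0}(3.4163,1.0771,6.2415) = e^{-i·-1·3.4163}·d^2_{-1,0}(1.0771)·e^{-i·0·6.2415}. Compute d first:
With c≡cos(β/2)=0.858453 and s≡sin(β/2)=0.512892, N=[1·6·2·2]^{1/2}=4.898979
The bounds max(0,m−m')=1 and min(l+m,l−m')=2 give 2 terms
  k=1: (−1)^0·4.8990/(2)·0.8585^3·0.5129^1 = +0.794788
  k=2: (−1)^1·4.8990/(2)·0.8585^1·0.5129^3 = -0.283707
d^2_{-1,0}(1.0771) = +0.794788 -0.283707 = +0.511081
D = (-0.962505-0.271265i)·(+0.511081)·(+1.000000+0.000000i) = -0.491918-0.138639i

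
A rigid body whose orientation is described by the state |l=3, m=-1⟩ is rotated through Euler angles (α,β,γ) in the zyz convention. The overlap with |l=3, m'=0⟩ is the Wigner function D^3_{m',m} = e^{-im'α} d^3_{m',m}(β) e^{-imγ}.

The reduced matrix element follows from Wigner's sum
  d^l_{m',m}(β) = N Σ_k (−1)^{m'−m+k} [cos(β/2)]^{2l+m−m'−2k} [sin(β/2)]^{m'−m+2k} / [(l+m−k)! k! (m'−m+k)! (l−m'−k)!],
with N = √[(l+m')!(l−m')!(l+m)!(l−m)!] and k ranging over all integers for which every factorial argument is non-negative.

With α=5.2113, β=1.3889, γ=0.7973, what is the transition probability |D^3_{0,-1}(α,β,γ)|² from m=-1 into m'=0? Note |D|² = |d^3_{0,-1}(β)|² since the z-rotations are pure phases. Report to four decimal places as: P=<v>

First d^3_{0,-1}(β=1.3889), then the phase factors e^{-i(0)α} and e^{-i(-1)γ}:
Half-angle: c=0.768406, s=0.639963. N=√(6·6·2·24)=41.569219
The bounds max(0,m−m')=0 and min(l+m,l−m')=2 give 3 terms
  k=0: (−1)^1·41.5692/(12)·0.7684^5·0.6400^1 = -0.593880
  k=1: (−1)^2·41.5692/(4)·0.7684^3·0.6400^3 = +1.235800
  k=2: (−1)^3·41.5692/(12)·0.7684^1·0.6400^5 = -0.285730
d^3_{0,-1}(1.3889) = -0.593880 +1.235800 -0.285730 = +0.356191
|D^3_{0,-1}|² = |d^3_{0,-1}(β)|² = (+0.356191)² = 0.126872 (the z-rotation phases have unit modulus)

P=0.1269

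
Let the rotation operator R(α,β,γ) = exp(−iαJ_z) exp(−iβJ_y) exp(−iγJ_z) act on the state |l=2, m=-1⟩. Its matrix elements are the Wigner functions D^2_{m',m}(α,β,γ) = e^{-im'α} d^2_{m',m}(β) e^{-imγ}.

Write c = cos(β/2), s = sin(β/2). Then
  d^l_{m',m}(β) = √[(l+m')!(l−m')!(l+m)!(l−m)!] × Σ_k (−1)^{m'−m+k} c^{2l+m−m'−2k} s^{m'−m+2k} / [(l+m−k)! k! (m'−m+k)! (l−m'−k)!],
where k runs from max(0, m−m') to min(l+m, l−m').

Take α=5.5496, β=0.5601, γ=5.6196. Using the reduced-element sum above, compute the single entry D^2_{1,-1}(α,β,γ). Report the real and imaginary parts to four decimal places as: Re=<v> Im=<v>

First d^2_{1,-1}(β=0.5601), then the phase factors e^{-i(1)α} and e^{-i(-1)γ}:
Half-angle: c=0.961042, s=0.276404. N=√(6·1·1·6)=6.000000
k: max(0,(-1)−(1))=0 … min(2+(-1),2−(1))=1
  k=0: (−1)^2·6.0000/(2)·0.9610^2·0.2764^2 = +0.211687
  k=1: (−1)^3·6.0000/(6)·0.9610^0·0.2764^4 = -0.005837
d^2_{1,-1}(0.5601) = +0.211687 -0.005837 = +0.205850
Phases: e^{-i·(1)·5.5496}=+0.742779+0.669537i, e^{-i·(-1)·5.6196}=+0.787789-0.615945i ⇒ D=+0.205346+0.014398i

Re=0.2053 Im=0.0144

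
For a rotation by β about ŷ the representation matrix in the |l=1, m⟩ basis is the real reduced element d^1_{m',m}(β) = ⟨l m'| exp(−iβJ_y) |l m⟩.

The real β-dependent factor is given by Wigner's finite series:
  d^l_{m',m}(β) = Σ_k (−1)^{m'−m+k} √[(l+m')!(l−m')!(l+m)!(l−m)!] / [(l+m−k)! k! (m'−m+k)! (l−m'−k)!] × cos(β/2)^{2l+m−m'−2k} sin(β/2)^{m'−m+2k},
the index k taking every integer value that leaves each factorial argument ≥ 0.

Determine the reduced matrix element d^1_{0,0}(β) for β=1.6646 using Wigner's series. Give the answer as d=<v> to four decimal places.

d=-0.0937

d^1_{0,0}(β=1.6646) via Wigner's sum:
With c≡cos(β/2)=0.673177 and s≡sin(β/2)=0.739482, N=[1·1·1·1]^{1/2}=1.000000
The bounds max(0,m−m')=0 and min(l+m,l−m')=1 give 2 terms
  k=0: (−1)^0·1.0000/(1)·0.6732^2·0.7395^0 = +0.453167
  k=1: (−1)^1·1.0000/(1)·0.6732^0·0.7395^2 = -0.546833
d^1_{0,0}(1.6646) = +0.453167 -0.546833 = -0.093666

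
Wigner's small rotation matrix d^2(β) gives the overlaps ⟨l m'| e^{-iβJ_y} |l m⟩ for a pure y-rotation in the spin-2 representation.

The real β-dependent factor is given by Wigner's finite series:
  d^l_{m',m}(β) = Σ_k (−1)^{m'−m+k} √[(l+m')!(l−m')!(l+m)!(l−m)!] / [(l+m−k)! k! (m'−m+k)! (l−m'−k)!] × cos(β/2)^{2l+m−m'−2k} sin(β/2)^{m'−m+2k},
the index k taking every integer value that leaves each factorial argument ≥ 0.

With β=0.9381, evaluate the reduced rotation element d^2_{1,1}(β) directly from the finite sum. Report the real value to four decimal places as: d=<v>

d^2_{1,1}(β=0.9381) via Wigner's sum:
Half-angle: c=0.891998, s=0.452039. N=√(6·1·6·1)=6.000000
The bounds max(0,m−m')=0 and min(l+m,l−m')=1 give 2 terms
  k=0: (−1)^0·6.0000/(6)·0.8920^4·0.4520^0 = +0.633076
  k=1: (−1)^1·6.0000/(2)·0.8920^2·0.4520^2 = -0.487754
d^2_{1,1}(0.9381) = +0.633076 -0.487754 = +0.145322

d=0.1453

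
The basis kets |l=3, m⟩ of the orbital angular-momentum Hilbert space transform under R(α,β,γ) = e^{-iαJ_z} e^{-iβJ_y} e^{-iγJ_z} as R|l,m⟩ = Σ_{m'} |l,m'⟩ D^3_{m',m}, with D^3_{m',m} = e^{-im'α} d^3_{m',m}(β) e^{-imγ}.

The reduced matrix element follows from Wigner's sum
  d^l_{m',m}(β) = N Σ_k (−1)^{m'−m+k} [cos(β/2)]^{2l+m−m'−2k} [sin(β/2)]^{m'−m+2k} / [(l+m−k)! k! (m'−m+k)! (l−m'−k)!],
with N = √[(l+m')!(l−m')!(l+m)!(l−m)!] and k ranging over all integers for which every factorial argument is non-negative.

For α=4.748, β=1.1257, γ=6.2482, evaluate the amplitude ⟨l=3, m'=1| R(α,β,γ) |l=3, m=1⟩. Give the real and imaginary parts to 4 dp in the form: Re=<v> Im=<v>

Split into d^3_{1,1}(β=1.1257) × two z-phases.
Half-angle: c=0.845738, s=0.533599. N=√(24·2·24·2)=48.000000
Admissible k: 0..2 (factorial args all ≥0)
  k=0: (−1)^0·48.0000/(48)·0.8457^6·0.5336^0 = +0.365944
  k=1: (−1)^1·48.0000/(6)·0.8457^4·0.5336^2 = -1.165366
  k=2: (−1)^2·48.0000/(8)·0.8457^2·0.5336^4 = +0.347922
d^3_{1,1}(1.1257) = +0.365944 -1.165366 +0.347922 = -0.451501
Attach z-rotation phases: D = e^{-i(1)(4.748)}·(-0.451501)·e^{-i(1)(6.2482)} = -0.000283-0.451501i

Re=-0.0003 Im=-0.4515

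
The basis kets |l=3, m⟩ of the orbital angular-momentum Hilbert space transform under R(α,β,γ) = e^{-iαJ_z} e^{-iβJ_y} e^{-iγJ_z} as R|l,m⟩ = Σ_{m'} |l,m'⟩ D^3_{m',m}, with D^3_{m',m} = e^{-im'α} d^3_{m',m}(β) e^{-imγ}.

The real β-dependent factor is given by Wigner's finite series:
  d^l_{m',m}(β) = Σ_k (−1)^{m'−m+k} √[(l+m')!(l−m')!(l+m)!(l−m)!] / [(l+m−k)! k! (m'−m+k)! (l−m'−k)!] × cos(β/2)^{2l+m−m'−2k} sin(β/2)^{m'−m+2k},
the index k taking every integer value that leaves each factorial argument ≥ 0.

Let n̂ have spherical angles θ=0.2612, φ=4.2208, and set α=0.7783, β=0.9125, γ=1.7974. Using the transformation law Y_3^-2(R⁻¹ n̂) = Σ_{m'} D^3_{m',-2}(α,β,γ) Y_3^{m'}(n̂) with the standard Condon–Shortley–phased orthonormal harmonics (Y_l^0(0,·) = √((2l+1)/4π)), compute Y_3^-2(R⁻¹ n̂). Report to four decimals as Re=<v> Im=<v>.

Re=-0.3273 Im=-0.0964

Need the full column D^3_{m',-2} for m'=−3..3 at α=0.7783, β=0.9125, γ=1.7974.
cos(β/2)=0.897711, sin(β/2)=0.440585
d^3_{-3,-2}: single k=1 term ⇒ +0.629199;  D = +0.590297-0.217810i
d^3_{-2,-2}: k∈[0..1] ⇒ +0.523383 -0.630340 = -0.106958;  D = -0.045462+0.096815i
d^3_{-1,-2}: k∈[0..1] ⇒ -0.812292 +0.391316 = -0.420976;  D = +0.140108+0.396976i
d^3_{0,-2}: k∈[0..1] ⇒ +0.690503 -0.166323 = +0.524181;  D = -0.471263-0.229513i
d^3_{1,-2}: k∈[0..1] ⇒ -0.391316 +0.047129 = -0.344188;  D = +0.326160-0.109932i
d^3_{2,-2}: k∈[0..1] ⇒ +0.151831 -0.007314 = +0.144517;  D = -0.065115+0.129016i
d^3_{3,-2}: single k=0 term ⇒ -0.036506;  D = -0.011168-0.034756i
Y_3^{m'}(θ=0.2612,φ=4.2208) and Σ D·Y over m':
  (+0.5903-0.2178i)·(+0.0072-0.0007i)  (-0.0455+0.0968i)·(-0.0365-0.0548i)  (+0.1401+0.3970i)·(-0.1444+0.2698i)  (-0.4713-0.2295i)·(+0.6008+0.0000i)  (+0.3262-0.1099i)·(+0.1444+0.2698i)  (-0.0651+0.1290i)·(-0.0365+0.0548i)  (-0.0112-0.0348i)·(-0.0072-0.0007i)
Y_3^-2(R⁻¹ n̂) = -0.327309-0.096361i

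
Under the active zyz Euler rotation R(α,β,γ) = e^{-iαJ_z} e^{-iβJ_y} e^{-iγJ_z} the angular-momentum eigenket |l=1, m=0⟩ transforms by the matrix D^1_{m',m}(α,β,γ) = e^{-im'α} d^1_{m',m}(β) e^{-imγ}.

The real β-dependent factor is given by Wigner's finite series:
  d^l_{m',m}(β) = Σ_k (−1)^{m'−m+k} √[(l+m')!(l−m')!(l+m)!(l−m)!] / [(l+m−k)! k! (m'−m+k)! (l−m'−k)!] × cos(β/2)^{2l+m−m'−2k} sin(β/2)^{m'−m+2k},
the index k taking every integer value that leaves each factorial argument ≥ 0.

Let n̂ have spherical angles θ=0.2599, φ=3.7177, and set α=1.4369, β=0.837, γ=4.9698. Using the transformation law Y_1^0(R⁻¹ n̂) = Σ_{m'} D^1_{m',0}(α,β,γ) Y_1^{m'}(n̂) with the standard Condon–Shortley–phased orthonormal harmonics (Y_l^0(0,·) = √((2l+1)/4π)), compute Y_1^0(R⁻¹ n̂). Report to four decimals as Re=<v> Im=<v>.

Re=0.2554 Im=0.0000

Need the full column D^1_{m',0} for m'=−1..1 at α=1.4369, β=0.837, γ=4.9698.
cos(β/2)=0.913700, sin(β/2)=0.406390
d^1_{-1,0}: single k=1 term ⇒ +0.525124;  D = +0.070102+0.520424i
d^1_{0,0}: k∈[0..1] ⇒ +0.834847 -0.165153 = +0.669694;  D = +0.669694+0.000000i
d^1_{1,0}: single k=0 term ⇒ -0.525124;  D = -0.070102+0.520424i
Y_1^{m'}(θ=0.2599,φ=3.7177) and Σ D·Y over m':
  (+0.0701+0.5204i)·(-0.0745+0.0484i)  (+0.6697+0.0000i)·(+0.4722+0.0000i)  (-0.0701+0.5204i)·(+0.0745+0.0484i)
Y_1^0(R⁻¹ n̂) = +0.255442+0.000000i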